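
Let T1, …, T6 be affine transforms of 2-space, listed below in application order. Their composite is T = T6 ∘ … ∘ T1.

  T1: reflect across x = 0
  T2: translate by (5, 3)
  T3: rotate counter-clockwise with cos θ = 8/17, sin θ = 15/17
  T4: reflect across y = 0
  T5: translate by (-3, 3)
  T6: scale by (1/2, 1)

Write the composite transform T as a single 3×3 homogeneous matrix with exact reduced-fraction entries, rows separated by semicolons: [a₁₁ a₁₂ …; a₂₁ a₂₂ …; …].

T1 = [-1 0 0; 0 1 0; 0 0 1]
T2·T1 = [-1 0 5; 0 1 3; 0 0 1]
T3·…·T1 = [-8/17 -15/17 -5/17; -15/17 8/17 99/17; 0 0 1]
T4·…·T1 = [-8/17 -15/17 -5/17; 15/17 -8/17 -99/17; 0 0 1]
T5·…·T1 = [-8/17 -15/17 -56/17; 15/17 -8/17 -48/17; 0 0 1]
T6·…·T1 = [-4/17 -15/34 -28/17; 15/17 -8/17 -48/17; 0 0 1]

T = [-4/17 -15/34 -28/17; 15/17 -8/17 -48/17; 0 0 1]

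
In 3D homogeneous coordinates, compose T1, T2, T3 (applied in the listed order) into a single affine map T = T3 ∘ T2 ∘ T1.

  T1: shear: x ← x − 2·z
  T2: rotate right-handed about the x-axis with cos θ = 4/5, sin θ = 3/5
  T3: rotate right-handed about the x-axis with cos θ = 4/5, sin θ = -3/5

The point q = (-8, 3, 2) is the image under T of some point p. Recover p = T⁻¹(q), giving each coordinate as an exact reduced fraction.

p = (-4, 3, 2)

T1 = [1 0 -2 0; 0 1 0 0; 0 0 1 0; 0 0 0 1]
T2·T1 = [1 0 -2 0; 0 4/5 -3/5 0; 0 3/5 4/5 0; 0 0 0 1]
T3·…·T1 = [1 0 -2 0; 0 1 0 0; 0 0 1 0; 0 0 0 1]
det M = 1; M⁻¹ = [1 0 2 0; 0 1 0 0; 0 0 1 0; 0 0 0 1]
M⁻¹ · (-8, 3, 2)ᵀ = (-4, 3, 2)ᵀ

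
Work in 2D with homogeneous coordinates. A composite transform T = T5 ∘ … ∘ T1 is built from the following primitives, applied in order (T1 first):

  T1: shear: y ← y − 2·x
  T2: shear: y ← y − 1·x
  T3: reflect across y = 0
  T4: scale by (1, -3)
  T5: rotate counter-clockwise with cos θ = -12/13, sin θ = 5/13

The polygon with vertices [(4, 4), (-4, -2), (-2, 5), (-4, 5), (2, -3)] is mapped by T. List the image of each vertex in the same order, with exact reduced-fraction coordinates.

image vertices: (72/13, 308/13), (-102/13, -380/13), (-141/13, -406/13), (-207/13, -632/13), (111/13, 334/13)

T1 shear: y ← y − 2·x: (4, 4) → (4, -4); (-4, -2) → (-4, 6); (-2, 5) → (-2, 9); (-4, 5) → (-4, 13); (2, -3) → (2, -7)
T2 shear: y ← y − 1·x: (4, -4) → (4, -8); (-4, 6) → (-4, 10); (-2, 9) → (-2, 11); (-4, 13) → (-4, 17); (2, -7) → (2, -9)
T3 reflect across y = 0: (4, -8) → (4, 8); (-4, 10) → (-4, -10); (-2, 11) → (-2, -11); (-4, 17) → (-4, -17); (2, -9) → (2, 9)
T4 scale by (1, -3): (4, 8) → (4, -24); (-4, -10) → (-4, 30); (-2, -11) → (-2, 33); (-4, -17) → (-4, 51); (2, 9) → (2, -27)
T5 rotate counter-clockwise with cos θ = -12/13, sin θ = 5/13: (4, -24) → (72/13, 308/13); (-4, 30) → (-102/13, -380/13); (-2, 33) → (-141/13, -406/13); (-4, 51) → (-207/13, -632/13); (2, -27) → (111/13, 334/13)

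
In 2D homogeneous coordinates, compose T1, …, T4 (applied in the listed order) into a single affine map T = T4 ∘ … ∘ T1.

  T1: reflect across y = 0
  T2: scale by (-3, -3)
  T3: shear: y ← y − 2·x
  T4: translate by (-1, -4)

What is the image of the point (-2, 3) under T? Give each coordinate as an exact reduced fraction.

T(p) = (5, -7)

T1 reflect across y = 0: (-2, 3) → (-2, -3)
T2 scale by (-3, -3): (-2, -3) → (6, 9)
T3 shear: y ← y − 2·x: (6, 9) → (6, -3)
T4 translate by (-1, -4): (6, -3) → (5, -7)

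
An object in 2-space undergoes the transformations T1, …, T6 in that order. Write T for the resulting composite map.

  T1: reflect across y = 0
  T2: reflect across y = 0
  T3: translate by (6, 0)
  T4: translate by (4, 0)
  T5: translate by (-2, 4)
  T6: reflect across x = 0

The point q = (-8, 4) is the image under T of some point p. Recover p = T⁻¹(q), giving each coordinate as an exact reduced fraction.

p = (0, 0)

T1 = [1 0 0; 0 -1 0; 0 0 1]
T2·T1 = [1 0 0; 0 1 0; 0 0 1]
T3·…·T1 = [1 0 6; 0 1 0; 0 0 1]
T4·…·T1 = [1 0 10; 0 1 0; 0 0 1]
T5·…·T1 = [1 0 8; 0 1 4; 0 0 1]
T6·…·T1 = [-1 0 -8; 0 1 4; 0 0 1]
det M = -1; M⁻¹ = [-1 0 -8; 0 1 -4; 0 0 1]
M⁻¹ · (-8, 4)ᵀ = (0, 0)ᵀ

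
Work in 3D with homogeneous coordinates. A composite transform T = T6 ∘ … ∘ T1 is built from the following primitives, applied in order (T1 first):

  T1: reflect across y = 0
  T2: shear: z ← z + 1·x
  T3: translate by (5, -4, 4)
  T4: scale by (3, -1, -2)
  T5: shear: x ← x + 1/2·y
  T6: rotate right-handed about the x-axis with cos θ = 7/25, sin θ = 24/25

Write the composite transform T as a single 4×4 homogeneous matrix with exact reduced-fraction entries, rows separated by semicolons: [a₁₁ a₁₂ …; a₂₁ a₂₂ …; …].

T1 = [1 0 0 0; 0 -1 0 0; 0 0 1 0; 0 0 0 1]
T2·T1 = [1 0 0 0; 0 -1 0 0; 1 0 1 0; 0 0 0 1]
T3·…·T1 = [1 0 0 5; 0 -1 0 -4; 1 0 1 4; 0 0 0 1]
T4·…·T1 = [3 0 0 15; 0 1 0 4; -2 0 -2 -8; 0 0 0 1]
T5·…·T1 = [3 1/2 0 17; 0 1 0 4; -2 0 -2 -8; 0 0 0 1]
T6·…·T1 = [3 1/2 0 17; 48/25 7/25 48/25 44/5; -14/25 24/25 -14/25 8/5; 0 0 0 1]

T = [3 1/2 0 17; 48/25 7/25 48/25 44/5; -14/25 24/25 -14/25 8/5; 0 0 0 1]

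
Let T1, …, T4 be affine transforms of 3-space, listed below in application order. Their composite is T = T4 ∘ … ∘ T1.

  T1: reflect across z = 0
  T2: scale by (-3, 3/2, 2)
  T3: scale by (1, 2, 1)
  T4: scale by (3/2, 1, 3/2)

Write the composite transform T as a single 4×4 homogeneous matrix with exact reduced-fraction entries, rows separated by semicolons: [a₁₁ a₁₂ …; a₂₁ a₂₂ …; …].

T1 = [1 0 0 0; 0 1 0 0; 0 0 -1 0; 0 0 0 1]
T2·T1 = [-3 0 0 0; 0 3/2 0 0; 0 0 -2 0; 0 0 0 1]
T3·…·T1 = [-3 0 0 0; 0 3 0 0; 0 0 -2 0; 0 0 0 1]
T4·…·T1 = [-9/2 0 0 0; 0 3 0 0; 0 0 -3 0; 0 0 0 1]

T = [-9/2 0 0 0; 0 3 0 0; 0 0 -3 0; 0 0 0 1]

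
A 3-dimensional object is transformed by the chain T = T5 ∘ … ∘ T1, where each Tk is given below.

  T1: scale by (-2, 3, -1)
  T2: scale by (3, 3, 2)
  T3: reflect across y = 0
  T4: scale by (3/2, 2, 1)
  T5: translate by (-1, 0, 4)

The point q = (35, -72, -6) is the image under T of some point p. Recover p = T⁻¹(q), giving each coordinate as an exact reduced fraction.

p = (-4, 4, 5)

T1 = [-2 0 0 0; 0 3 0 0; 0 0 -1 0; 0 0 0 1]
T2·T1 = [-6 0 0 0; 0 9 0 0; 0 0 -2 0; 0 0 0 1]
T3·…·T1 = [-6 0 0 0; 0 -9 0 0; 0 0 -2 0; 0 0 0 1]
T4·…·T1 = [-9 0 0 0; 0 -18 0 0; 0 0 -2 0; 0 0 0 1]
T5·…·T1 = [-9 0 0 -1; 0 -18 0 0; 0 0 -2 4; 0 0 0 1]
det M = -324; M⁻¹ = [-1/9 0 0 -1/9; 0 -1/18 0 0; 0 0 -1/2 2; 0 0 0 1]
M⁻¹ · (35, -72, -6)ᵀ = (-4, 4, 5)ᵀ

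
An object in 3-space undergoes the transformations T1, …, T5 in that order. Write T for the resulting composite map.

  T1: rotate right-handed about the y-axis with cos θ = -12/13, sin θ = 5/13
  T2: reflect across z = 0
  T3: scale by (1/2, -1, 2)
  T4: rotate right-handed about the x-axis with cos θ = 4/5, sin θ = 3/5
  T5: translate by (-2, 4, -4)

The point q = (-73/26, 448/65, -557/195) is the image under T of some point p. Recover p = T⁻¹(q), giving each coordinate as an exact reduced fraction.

p = (4/3, -3, -1)

T1 = [-12/13 0 5/13 0; 0 1 0 0; -5/13 0 -12/13 0; 0 0 0 1]
T2·T1 = [-12/13 0 5/13 0; 0 1 0 0; 5/13 0 12/13 0; 0 0 0 1]
T3·…·T1 = [-6/13 0 5/26 0; 0 -1 0 0; 10/13 0 24/13 0; 0 0 0 1]
T4·…·T1 = [-6/13 0 5/26 0; -6/13 -4/5 -72/65 0; 8/13 -3/5 96/65 0; 0 0 0 1]
T5·…·T1 = [-6/13 0 5/26 -2; -6/13 -4/5 -72/65 4; 8/13 -3/5 96/65 -4; 0 0 0 1]
det M = 1; M⁻¹ = [-24/13 -3/26 2/13 -34/13; 0 -4/5 -3/5 4/5; 10/13 -18/65 24/65 268/65; 0 0 0 1]
M⁻¹ · (-73/26, 448/65, -557/195)ᵀ = (4/3, -3, -1)ᵀ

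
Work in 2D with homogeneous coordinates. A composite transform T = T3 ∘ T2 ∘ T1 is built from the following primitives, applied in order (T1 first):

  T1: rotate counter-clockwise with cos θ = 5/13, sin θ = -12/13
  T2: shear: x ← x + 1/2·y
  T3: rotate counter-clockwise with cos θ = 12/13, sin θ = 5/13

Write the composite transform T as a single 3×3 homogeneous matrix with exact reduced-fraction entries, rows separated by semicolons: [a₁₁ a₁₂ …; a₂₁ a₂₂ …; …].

T1 = [5/13 12/13 0; -12/13 5/13 0; 0 0 1]
T2·T1 = [-1/13 29/26 0; -12/13 5/13 0; 0 0 1]
T3·…·T1 = [48/169 149/169 0; -149/169 265/338 0; 0 0 1]

T = [48/169 149/169 0; -149/169 265/338 0; 0 0 1]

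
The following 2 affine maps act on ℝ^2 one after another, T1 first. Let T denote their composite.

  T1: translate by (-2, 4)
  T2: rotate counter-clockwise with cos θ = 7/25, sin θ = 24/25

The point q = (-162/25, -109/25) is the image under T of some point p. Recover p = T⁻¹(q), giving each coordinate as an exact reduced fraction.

p = (-4, 1)

T1 = [1 0 -2; 0 1 4; 0 0 1]
T2·T1 = [7/25 -24/25 -22/5; 24/25 7/25 -4/5; 0 0 1]
det M = 1; M⁻¹ = [7/25 24/25 2; -24/25 7/25 -4; 0 0 1]
M⁻¹ · (-162/25, -109/25)ᵀ = (-4, 1)ᵀ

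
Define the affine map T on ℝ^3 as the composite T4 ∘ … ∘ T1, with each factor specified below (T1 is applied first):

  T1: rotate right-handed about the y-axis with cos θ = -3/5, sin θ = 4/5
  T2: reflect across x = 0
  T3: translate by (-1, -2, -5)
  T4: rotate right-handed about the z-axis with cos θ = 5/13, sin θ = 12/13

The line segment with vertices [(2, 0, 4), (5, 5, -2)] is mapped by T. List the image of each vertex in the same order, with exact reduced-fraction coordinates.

image vertices: (9/13, -46/13, -9), (-18/13, 291/65, -39/5)

T1 rotate right-handed about the y-axis with cos θ = -3/5, sin θ = 4/5: (2, 0, 4) → (2, 0, -4); (5, 5, -2) → (-23/5, 5, -14/5)
T2 reflect across x = 0: (2, 0, -4) → (-2, 0, -4); (-23/5, 5, -14/5) → (23/5, 5, -14/5)
T3 translate by (-1, -2, -5): (-2, 0, -4) → (-3, -2, -9); (23/5, 5, -14/5) → (18/5, 3, -39/5)
T4 rotate right-handed about the z-axis with cos θ = 5/13, sin θ = 12/13: (-3, -2, -9) → (9/13, -46/13, -9); (18/5, 3, -39/5) → (-18/13, 291/65, -39/5)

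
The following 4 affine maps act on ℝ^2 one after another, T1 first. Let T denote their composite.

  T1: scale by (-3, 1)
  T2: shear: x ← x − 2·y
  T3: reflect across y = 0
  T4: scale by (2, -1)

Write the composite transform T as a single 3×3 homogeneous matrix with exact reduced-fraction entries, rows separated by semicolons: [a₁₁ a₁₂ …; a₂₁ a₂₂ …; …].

T = [-6 -4 0; 0 1 0; 0 0 1]

T1 = [-3 0 0; 0 1 0; 0 0 1]
T2·T1 = [-3 -2 0; 0 1 0; 0 0 1]
T3·…·T1 = [-3 -2 0; 0 -1 0; 0 0 1]
T4·…·T1 = [-6 -4 0; 0 1 0; 0 0 1]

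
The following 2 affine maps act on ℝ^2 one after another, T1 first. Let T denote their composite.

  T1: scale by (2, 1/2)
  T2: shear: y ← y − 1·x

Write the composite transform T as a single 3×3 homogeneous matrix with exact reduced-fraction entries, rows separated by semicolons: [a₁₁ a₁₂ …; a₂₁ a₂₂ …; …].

T = [2 0 0; -2 1/2 0; 0 0 1]

T1 = [2 0 0; 0 1/2 0; 0 0 1]
T2·T1 = [2 0 0; -2 1/2 0; 0 0 1]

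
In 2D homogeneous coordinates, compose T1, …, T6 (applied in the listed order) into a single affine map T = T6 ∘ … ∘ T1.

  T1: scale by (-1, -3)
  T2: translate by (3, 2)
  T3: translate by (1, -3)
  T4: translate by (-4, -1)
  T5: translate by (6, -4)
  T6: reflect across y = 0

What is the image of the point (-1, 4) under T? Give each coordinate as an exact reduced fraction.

T1 scale by (-1, -3): (-1, 4) → (1, -12)
T2 translate by (3, 2): (1, -12) → (4, -10)
T3 translate by (1, -3): (4, -10) → (5, -13)
T4 translate by (-4, -1): (5, -13) → (1, -14)
T5 translate by (6, -4): (1, -14) → (7, -18)
T6 reflect across y = 0: (7, -18) → (7, 18)

T(p) = (7, 18)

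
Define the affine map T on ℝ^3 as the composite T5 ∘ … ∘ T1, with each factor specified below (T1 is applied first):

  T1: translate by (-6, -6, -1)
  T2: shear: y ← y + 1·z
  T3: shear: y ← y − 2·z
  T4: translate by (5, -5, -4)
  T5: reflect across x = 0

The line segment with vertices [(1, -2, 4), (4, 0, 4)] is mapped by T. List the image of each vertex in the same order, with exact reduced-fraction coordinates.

image vertices: (0, -16, -1), (-3, -14, -1)

T1 translate by (-6, -6, -1): (1, -2, 4) → (-5, -8, 3); (4, 0, 4) → (-2, -6, 3)
T2 shear: y ← y + 1·z: (-5, -8, 3) → (-5, -5, 3); (-2, -6, 3) → (-2, -3, 3)
T3 shear: y ← y − 2·z: (-5, -5, 3) → (-5, -11, 3); (-2, -3, 3) → (-2, -9, 3)
T4 translate by (5, -5, -4): (-5, -11, 3) → (0, -16, -1); (-2, -9, 3) → (3, -14, -1)
T5 reflect across x = 0: (0, -16, -1) → (0, -16, -1); (3, -14, -1) → (-3, -14, -1)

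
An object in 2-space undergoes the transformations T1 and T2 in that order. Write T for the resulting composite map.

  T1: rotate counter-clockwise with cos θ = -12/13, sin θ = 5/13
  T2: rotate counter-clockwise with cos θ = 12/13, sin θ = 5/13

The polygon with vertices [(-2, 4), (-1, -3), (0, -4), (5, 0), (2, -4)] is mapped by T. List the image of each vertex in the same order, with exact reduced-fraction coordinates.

T1 rotate counter-clockwise with cos θ = -12/13, sin θ = 5/13: (-2, 4) → (4/13, -58/13); (-1, -3) → (27/13, 31/13); (0, -4) → (20/13, 48/13); (5, 0) → (-60/13, 25/13); (2, -4) → (-4/13, 58/13)
T2 rotate counter-clockwise with cos θ = 12/13, sin θ = 5/13: (4/13, -58/13) → (2, -4); (27/13, 31/13) → (1, 3); (20/13, 48/13) → (0, 4); (-60/13, 25/13) → (-5, 0); (-4/13, 58/13) → (-2, 4)

image vertices: (2, -4), (1, 3), (0, 4), (-5, 0), (-2, 4)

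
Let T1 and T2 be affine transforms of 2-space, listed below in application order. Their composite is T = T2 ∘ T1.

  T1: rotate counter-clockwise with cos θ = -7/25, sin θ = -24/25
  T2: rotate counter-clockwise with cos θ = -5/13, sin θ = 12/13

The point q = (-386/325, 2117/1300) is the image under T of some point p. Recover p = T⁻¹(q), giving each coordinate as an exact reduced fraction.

T1 = [-7/25 24/25 0; -24/25 -7/25 0; 0 0 1]
T2·T1 = [323/325 -36/325 0; 36/325 323/325 0; 0 0 1]
det M = 1; M⁻¹ = [323/325 36/325 0; -36/325 323/325 0; 0 0 1]
M⁻¹ · (-386/325, 2117/1300)ᵀ = (-1, 7/4)ᵀ

p = (-1, 7/4)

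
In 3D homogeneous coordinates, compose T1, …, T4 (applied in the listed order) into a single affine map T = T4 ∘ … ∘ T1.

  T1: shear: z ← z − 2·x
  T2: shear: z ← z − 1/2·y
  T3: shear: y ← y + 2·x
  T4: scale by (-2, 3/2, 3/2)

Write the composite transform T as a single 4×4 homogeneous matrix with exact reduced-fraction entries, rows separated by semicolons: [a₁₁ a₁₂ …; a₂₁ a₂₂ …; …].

T1 = [1 0 0 0; 0 1 0 0; -2 0 1 0; 0 0 0 1]
T2·T1 = [1 0 0 0; 0 1 0 0; -2 -1/2 1 0; 0 0 0 1]
T3·…·T1 = [1 0 0 0; 2 1 0 0; -2 -1/2 1 0; 0 0 0 1]
T4·…·T1 = [-2 0 0 0; 3 3/2 0 0; -3 -3/4 3/2 0; 0 0 0 1]

T = [-2 0 0 0; 3 3/2 0 0; -3 -3/4 3/2 0; 0 0 0 1]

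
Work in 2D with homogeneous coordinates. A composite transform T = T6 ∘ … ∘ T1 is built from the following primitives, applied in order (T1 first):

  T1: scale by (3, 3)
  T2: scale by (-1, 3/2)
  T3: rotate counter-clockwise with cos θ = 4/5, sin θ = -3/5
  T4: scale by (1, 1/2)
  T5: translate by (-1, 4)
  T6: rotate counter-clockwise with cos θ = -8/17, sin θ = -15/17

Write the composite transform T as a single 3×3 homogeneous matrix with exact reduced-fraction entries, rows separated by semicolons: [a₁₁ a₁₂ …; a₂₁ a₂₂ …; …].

T = [327/170 27/85 4; 144/85 -549/170 -1; 0 0 1]

T1 = [3 0 0; 0 3 0; 0 0 1]
T2·T1 = [-3 0 0; 0 9/2 0; 0 0 1]
T3·…·T1 = [-12/5 27/10 0; 9/5 18/5 0; 0 0 1]
T4·…·T1 = [-12/5 27/10 0; 9/10 9/5 0; 0 0 1]
T5·…·T1 = [-12/5 27/10 -1; 9/10 9/5 4; 0 0 1]
T6·…·T1 = [327/170 27/85 4; 144/85 -549/170 -1; 0 0 1]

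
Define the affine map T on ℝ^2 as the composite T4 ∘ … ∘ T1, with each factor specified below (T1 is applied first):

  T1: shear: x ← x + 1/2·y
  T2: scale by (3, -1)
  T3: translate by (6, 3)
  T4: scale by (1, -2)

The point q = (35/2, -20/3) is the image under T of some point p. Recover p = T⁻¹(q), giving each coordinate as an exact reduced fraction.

T1 = [1 1/2 0; 0 1 0; 0 0 1]
T2·T1 = [3 3/2 0; 0 -1 0; 0 0 1]
T3·…·T1 = [3 3/2 6; 0 -1 3; 0 0 1]
T4·…·T1 = [3 3/2 6; 0 2 -6; 0 0 1]
det M = 6; M⁻¹ = [1/3 -1/4 -7/2; 0 1/2 3; 0 0 1]
M⁻¹ · (35/2, -20/3)ᵀ = (4, -1/3)ᵀ

p = (4, -1/3)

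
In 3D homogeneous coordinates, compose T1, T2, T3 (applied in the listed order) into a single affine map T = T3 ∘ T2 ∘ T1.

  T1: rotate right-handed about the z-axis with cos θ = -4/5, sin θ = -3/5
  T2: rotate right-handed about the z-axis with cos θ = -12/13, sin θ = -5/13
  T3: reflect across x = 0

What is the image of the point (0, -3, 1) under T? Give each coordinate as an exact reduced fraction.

T1 rotate right-handed about the z-axis with cos θ = -4/5, sin θ = -3/5: (0, -3, 1) → (-9/5, 12/5, 1)
T2 rotate right-handed about the z-axis with cos θ = -12/13, sin θ = -5/13: (-9/5, 12/5, 1) → (168/65, -99/65, 1)
T3 reflect across x = 0: (168/65, -99/65, 1) → (-168/65, -99/65, 1)

T(p) = (-168/65, -99/65, 1)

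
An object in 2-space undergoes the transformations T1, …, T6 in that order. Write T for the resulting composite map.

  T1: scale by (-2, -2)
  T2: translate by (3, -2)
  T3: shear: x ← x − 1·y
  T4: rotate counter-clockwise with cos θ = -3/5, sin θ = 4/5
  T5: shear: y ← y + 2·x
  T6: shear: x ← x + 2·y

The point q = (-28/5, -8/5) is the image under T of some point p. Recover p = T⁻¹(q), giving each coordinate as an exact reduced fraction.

T1 = [-2 0 0; 0 -2 0; 0 0 1]
T2·T1 = [-2 0 3; 0 -2 -2; 0 0 1]
T3·…·T1 = [-2 2 5; 0 -2 -2; 0 0 1]
T4·…·T1 = [6/5 2/5 -7/5; -8/5 14/5 26/5; 0 0 1]
T5·…·T1 = [6/5 2/5 -7/5; 4/5 18/5 12/5; 0 0 1]
T6·…·T1 = [14/5 38/5 17/5; 4/5 18/5 12/5; 0 0 1]
det M = 4; M⁻¹ = [9/10 -19/10 3/2; -1/5 7/10 -1; 0 0 1]
M⁻¹ · (-28/5, -8/5)ᵀ = (-1/2, -1)ᵀ

p = (-1/2, -1)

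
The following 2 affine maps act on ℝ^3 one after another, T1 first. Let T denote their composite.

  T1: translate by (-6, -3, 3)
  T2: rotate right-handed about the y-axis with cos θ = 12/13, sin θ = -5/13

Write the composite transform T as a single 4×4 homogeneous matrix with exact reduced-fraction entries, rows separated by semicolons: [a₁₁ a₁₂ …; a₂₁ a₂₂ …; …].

T1 = [1 0 0 -6; 0 1 0 -3; 0 0 1 3; 0 0 0 1]
T2·T1 = [12/13 0 -5/13 -87/13; 0 1 0 -3; 5/13 0 12/13 6/13; 0 0 0 1]

T = [12/13 0 -5/13 -87/13; 0 1 0 -3; 5/13 0 12/13 6/13; 0 0 0 1]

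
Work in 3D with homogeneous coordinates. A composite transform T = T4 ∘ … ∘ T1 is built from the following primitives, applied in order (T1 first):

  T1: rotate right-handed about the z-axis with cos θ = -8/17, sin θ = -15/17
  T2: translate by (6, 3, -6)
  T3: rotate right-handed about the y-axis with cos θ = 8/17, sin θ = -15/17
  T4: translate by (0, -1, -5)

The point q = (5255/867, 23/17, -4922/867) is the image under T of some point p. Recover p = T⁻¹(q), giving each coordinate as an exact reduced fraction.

p = (7/3, -3, 1/3)

T1 = [-8/17 15/17 0 0; -15/17 -8/17 0 0; 0 0 1 0; 0 0 0 1]
T2·T1 = [-8/17 15/17 0 6; -15/17 -8/17 0 3; 0 0 1 -6; 0 0 0 1]
T3·…·T1 = [-64/289 120/289 -15/17 138/17; -15/17 -8/17 0 3; -120/289 225/289 8/17 42/17; 0 0 0 1]
T4·…·T1 = [-64/289 120/289 -15/17 138/17; -15/17 -8/17 0 2; -120/289 225/289 8/17 -43/17; 0 0 0 1]
det M = 1; M⁻¹ = [-64/289 -15/17 -120/289 726/289; 120/289 -8/17 225/289 -133/289; -15/17 0 8/17 142/17; 0 0 0 1]
M⁻¹ · (5255/867, 23/17, -4922/867)ᵀ = (7/3, -3, 1/3)ᵀ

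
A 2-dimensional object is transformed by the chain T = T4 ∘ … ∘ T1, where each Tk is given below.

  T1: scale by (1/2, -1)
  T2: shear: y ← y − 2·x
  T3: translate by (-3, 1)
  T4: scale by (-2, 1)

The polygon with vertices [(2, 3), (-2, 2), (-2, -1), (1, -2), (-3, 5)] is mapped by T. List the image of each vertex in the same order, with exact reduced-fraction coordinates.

T1 scale by (1/2, -1): (2, 3) → (1, -3); (-2, 2) → (-1, -2); (-2, -1) → (-1, 1); (1, -2) → (1/2, 2); (-3, 5) → (-3/2, -5)
T2 shear: y ← y − 2·x: (1, -3) → (1, -5); (-1, -2) → (-1, 0); (-1, 1) → (-1, 3); (1/2, 2) → (1/2, 1); (-3/2, -5) → (-3/2, -2)
T3 translate by (-3, 1): (1, -5) → (-2, -4); (-1, 0) → (-4, 1); (-1, 3) → (-4, 4); (1/2, 1) → (-5/2, 2); (-3/2, -2) → (-9/2, -1)
T4 scale by (-2, 1): (-2, -4) → (4, -4); (-4, 1) → (8, 1); (-4, 4) → (8, 4); (-5/2, 2) → (5, 2); (-9/2, -1) → (9, -1)

image vertices: (4, -4), (8, 1), (8, 4), (5, 2), (9, -1)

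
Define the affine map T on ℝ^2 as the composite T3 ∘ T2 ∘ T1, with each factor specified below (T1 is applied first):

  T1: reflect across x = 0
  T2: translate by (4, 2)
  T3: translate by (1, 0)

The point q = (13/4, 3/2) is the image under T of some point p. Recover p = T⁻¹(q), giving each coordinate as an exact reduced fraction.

T1 = [-1 0 0; 0 1 0; 0 0 1]
T2·T1 = [-1 0 4; 0 1 2; 0 0 1]
T3·…·T1 = [-1 0 5; 0 1 2; 0 0 1]
det M = -1; M⁻¹ = [-1 0 5; 0 1 -2; 0 0 1]
M⁻¹ · (13/4, 3/2)ᵀ = (7/4, -1/2)ᵀ

p = (7/4, -1/2)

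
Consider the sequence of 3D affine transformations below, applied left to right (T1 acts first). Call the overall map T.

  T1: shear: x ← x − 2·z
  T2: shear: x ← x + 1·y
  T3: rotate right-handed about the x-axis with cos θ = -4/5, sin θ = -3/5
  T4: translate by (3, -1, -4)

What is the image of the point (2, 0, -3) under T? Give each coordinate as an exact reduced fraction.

T1 shear: x ← x − 2·z: (2, 0, -3) → (8, 0, -3)
T2 shear: x ← x + 1·y: (8, 0, -3) → (8, 0, -3)
T3 rotate right-handed about the x-axis with cos θ = -4/5, sin θ = -3/5: (8, 0, -3) → (8, -9/5, 12/5)
T4 translate by (3, -1, -4): (8, -9/5, 12/5) → (11, -14/5, -8/5)

T(p) = (11, -14/5, -8/5)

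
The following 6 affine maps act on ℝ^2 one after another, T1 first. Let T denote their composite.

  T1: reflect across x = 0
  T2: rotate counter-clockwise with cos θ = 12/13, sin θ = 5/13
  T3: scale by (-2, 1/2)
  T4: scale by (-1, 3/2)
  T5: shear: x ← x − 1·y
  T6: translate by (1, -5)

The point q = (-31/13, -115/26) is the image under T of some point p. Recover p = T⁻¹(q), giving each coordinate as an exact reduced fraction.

T1 = [-1 0 0; 0 1 0; 0 0 1]
T2·T1 = [-12/13 -5/13 0; -5/13 12/13 0; 0 0 1]
T3·…·T1 = [24/13 10/13 0; -5/26 6/13 0; 0 0 1]
T4·…·T1 = [-24/13 -10/13 0; -15/52 9/13 0; 0 0 1]
T5·…·T1 = [-81/52 -19/13 0; -15/52 9/13 0; 0 0 1]
T6·…·T1 = [-81/52 -19/13 1; -15/52 9/13 -5; 0 0 1]
det M = -3/2; M⁻¹ = [-6/13 -38/39 -172/39; -5/26 27/26 70/13; 0 0 1]
M⁻¹ · (-31/13, -115/26)ᵀ = (1, 5/4)ᵀ

p = (1, 5/4)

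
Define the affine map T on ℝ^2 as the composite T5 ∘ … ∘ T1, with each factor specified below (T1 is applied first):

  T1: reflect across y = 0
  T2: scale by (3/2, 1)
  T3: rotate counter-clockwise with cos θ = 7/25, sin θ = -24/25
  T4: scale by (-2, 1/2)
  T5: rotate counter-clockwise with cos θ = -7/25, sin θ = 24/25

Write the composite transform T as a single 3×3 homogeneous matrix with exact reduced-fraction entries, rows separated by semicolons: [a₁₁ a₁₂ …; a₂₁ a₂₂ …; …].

T1 = [1 0 0; 0 -1 0; 0 0 1]
T2·T1 = [3/2 0 0; 0 -1 0; 0 0 1]
T3·…·T1 = [21/50 -24/25 0; -36/25 -7/25 0; 0 0 1]
T4·…·T1 = [-21/25 48/25 0; -18/25 -7/50 0; 0 0 1]
T5·…·T1 = [579/625 -252/625 0; -378/625 2353/1250 0; 0 0 1]

T = [579/625 -252/625 0; -378/625 2353/1250 0; 0 0 1]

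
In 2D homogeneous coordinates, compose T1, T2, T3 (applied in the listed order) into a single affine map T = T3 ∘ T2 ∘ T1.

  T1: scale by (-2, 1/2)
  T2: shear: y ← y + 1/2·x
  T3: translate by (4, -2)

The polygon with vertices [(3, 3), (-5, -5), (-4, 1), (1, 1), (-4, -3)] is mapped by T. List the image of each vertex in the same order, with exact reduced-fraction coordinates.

T1 scale by (-2, 1/2): (3, 3) → (-6, 3/2); (-5, -5) → (10, -5/2); (-4, 1) → (8, 1/2); (1, 1) → (-2, 1/2); (-4, -3) → (8, -3/2)
T2 shear: y ← y + 1/2·x: (-6, 3/2) → (-6, -3/2); (10, -5/2) → (10, 5/2); (8, 1/2) → (8, 9/2); (-2, 1/2) → (-2, -1/2); (8, -3/2) → (8, 5/2)
T3 translate by (4, -2): (-6, -3/2) → (-2, -7/2); (10, 5/2) → (14, 1/2); (8, 9/2) → (12, 5/2); (-2, -1/2) → (2, -5/2); (8, 5/2) → (12, 1/2)

image vertices: (-2, -7/2), (14, 1/2), (12, 5/2), (2, -5/2), (12, 1/2)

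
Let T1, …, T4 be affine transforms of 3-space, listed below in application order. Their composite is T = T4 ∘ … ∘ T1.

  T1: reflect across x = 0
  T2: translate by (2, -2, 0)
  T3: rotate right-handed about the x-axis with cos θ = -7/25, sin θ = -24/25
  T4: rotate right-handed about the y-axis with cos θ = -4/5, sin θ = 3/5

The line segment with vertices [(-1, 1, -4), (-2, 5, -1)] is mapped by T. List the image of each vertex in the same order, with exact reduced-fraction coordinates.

image vertices: (-144/125, -89/25, -433/125), (-119/25, -9/5, -8/25)

T1 reflect across x = 0: (-1, 1, -4) → (1, 1, -4); (-2, 5, -1) → (2, 5, -1)
T2 translate by (2, -2, 0): (1, 1, -4) → (3, -1, -4); (2, 5, -1) → (4, 3, -1)
T3 rotate right-handed about the x-axis with cos θ = -7/25, sin θ = -24/25: (3, -1, -4) → (3, -89/25, 52/25); (4, 3, -1) → (4, -9/5, -13/5)
T4 rotate right-handed about the y-axis with cos θ = -4/5, sin θ = 3/5: (3, -89/25, 52/25) → (-144/125, -89/25, -433/125); (4, -9/5, -13/5) → (-119/25, -9/5, -8/25)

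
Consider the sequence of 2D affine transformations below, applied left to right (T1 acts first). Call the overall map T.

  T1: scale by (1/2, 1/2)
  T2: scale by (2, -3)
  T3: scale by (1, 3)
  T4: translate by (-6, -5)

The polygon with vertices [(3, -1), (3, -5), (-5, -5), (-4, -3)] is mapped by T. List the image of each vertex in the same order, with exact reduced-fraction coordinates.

image vertices: (-3, -1/2), (-3, 35/2), (-11, 35/2), (-10, 17/2)

T1 scale by (1/2, 1/2): (3, -1) → (3/2, -1/2); (3, -5) → (3/2, -5/2); (-5, -5) → (-5/2, -5/2); (-4, -3) → (-2, -3/2)
T2 scale by (2, -3): (3/2, -1/2) → (3, 3/2); (3/2, -5/2) → (3, 15/2); (-5/2, -5/2) → (-5, 15/2); (-2, -3/2) → (-4, 9/2)
T3 scale by (1, 3): (3, 3/2) → (3, 9/2); (3, 15/2) → (3, 45/2); (-5, 15/2) → (-5, 45/2); (-4, 9/2) → (-4, 27/2)
T4 translate by (-6, -5): (3, 9/2) → (-3, -1/2); (3, 45/2) → (-3, 35/2); (-5, 45/2) → (-11, 35/2); (-4, 27/2) → (-10, 17/2)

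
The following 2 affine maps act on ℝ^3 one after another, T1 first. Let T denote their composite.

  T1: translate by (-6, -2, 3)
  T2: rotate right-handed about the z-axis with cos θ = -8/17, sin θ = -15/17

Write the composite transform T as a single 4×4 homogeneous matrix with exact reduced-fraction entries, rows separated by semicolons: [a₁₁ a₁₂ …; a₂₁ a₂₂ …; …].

T1 = [1 0 0 -6; 0 1 0 -2; 0 0 1 3; 0 0 0 1]
T2·T1 = [-8/17 15/17 0 18/17; -15/17 -8/17 0 106/17; 0 0 1 3; 0 0 0 1]

T = [-8/17 15/17 0 18/17; -15/17 -8/17 0 106/17; 0 0 1 3; 0 0 0 1]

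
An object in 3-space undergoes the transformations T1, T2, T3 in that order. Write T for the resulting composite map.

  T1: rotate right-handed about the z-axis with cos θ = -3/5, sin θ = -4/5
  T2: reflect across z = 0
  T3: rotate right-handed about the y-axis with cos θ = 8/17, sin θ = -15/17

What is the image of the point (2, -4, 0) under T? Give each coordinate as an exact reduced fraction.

T(p) = (-176/85, 4/5, -66/17)

T1 rotate right-handed about the z-axis with cos θ = -3/5, sin θ = -4/5: (2, -4, 0) → (-22/5, 4/5, 0)
T2 reflect across z = 0: (-22/5, 4/5, 0) → (-22/5, 4/5, 0)
T3 rotate right-handed about the y-axis with cos θ = 8/17, sin θ = -15/17: (-22/5, 4/5, 0) → (-176/85, 4/5, -66/17)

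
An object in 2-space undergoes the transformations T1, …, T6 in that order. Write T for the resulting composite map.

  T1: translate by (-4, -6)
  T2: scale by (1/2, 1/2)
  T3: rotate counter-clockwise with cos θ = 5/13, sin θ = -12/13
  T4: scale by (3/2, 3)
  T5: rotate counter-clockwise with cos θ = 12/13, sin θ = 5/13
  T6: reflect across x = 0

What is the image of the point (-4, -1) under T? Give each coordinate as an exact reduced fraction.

T1 translate by (-4, -6): (-4, -1) → (-8, -7)
T2 scale by (1/2, 1/2): (-8, -7) → (-4, -7/2)
T3 rotate counter-clockwise with cos θ = 5/13, sin θ = -12/13: (-4, -7/2) → (-62/13, 61/26)
T4 scale by (3/2, 3): (-62/13, 61/26) → (-93/13, 183/26)
T5 rotate counter-clockwise with cos θ = 12/13, sin θ = 5/13: (-93/13, 183/26) → (-3147/338, 633/169)
T6 reflect across x = 0: (-3147/338, 633/169) → (3147/338, 633/169)

T(p) = (3147/338, 633/169)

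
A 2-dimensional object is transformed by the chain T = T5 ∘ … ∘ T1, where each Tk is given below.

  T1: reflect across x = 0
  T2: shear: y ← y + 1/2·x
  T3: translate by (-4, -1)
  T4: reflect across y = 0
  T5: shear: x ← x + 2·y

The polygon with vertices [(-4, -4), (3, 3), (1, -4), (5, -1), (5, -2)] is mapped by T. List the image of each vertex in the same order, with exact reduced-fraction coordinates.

image vertices: (6, 3), (-8, -1/2), (6, 11/2), (0, 9/2), (2, 11/2)

T1 reflect across x = 0: (-4, -4) → (4, -4); (3, 3) → (-3, 3); (1, -4) → (-1, -4); (5, -1) → (-5, -1); (5, -2) → (-5, -2)
T2 shear: y ← y + 1/2·x: (4, -4) → (4, -2); (-3, 3) → (-3, 3/2); (-1, -4) → (-1, -9/2); (-5, -1) → (-5, -7/2); (-5, -2) → (-5, -9/2)
T3 translate by (-4, -1): (4, -2) → (0, -3); (-3, 3/2) → (-7, 1/2); (-1, -9/2) → (-5, -11/2); (-5, -7/2) → (-9, -9/2); (-5, -9/2) → (-9, -11/2)
T4 reflect across y = 0: (0, -3) → (0, 3); (-7, 1/2) → (-7, -1/2); (-5, -11/2) → (-5, 11/2); (-9, -9/2) → (-9, 9/2); (-9, -11/2) → (-9, 11/2)
T5 shear: x ← x + 2·y: (0, 3) → (6, 3); (-7, -1/2) → (-8, -1/2); (-5, 11/2) → (6, 11/2); (-9, 9/2) → (0, 9/2); (-9, 11/2) → (2, 11/2)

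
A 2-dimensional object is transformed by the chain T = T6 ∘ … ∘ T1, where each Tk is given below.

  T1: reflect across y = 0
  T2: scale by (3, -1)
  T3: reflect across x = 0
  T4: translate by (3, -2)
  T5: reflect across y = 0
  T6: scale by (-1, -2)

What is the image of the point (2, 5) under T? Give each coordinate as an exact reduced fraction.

T1 reflect across y = 0: (2, 5) → (2, -5)
T2 scale by (3, -1): (2, -5) → (6, 5)
T3 reflect across x = 0: (6, 5) → (-6, 5)
T4 translate by (3, -2): (-6, 5) → (-3, 3)
T5 reflect across y = 0: (-3, 3) → (-3, -3)
T6 scale by (-1, -2): (-3, -3) → (3, 6)

T(p) = (3, 6)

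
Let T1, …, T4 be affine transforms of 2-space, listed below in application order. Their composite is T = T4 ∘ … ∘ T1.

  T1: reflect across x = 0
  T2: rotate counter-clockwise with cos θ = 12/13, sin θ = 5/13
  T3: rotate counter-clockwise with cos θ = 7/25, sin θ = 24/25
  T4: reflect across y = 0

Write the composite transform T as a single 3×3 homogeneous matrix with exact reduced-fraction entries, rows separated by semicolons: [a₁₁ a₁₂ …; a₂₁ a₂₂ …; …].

T = [36/325 -323/325 0; 323/325 36/325 0; 0 0 1]

T1 = [-1 0 0; 0 1 0; 0 0 1]
T2·T1 = [-12/13 -5/13 0; -5/13 12/13 0; 0 0 1]
T3·…·T1 = [36/325 -323/325 0; -323/325 -36/325 0; 0 0 1]
T4·…·T1 = [36/325 -323/325 0; 323/325 36/325 0; 0 0 1]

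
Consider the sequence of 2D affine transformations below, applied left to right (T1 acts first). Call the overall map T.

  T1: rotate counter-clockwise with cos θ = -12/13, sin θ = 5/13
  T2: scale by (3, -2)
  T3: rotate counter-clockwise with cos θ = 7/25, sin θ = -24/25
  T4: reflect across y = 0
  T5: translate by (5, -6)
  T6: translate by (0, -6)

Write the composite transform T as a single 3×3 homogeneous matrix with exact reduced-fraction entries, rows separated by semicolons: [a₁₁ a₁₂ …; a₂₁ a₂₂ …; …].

T = [-492/325 471/325 5; -794/325 -528/325 -12; 0 0 1]

T1 = [-12/13 -5/13 0; 5/13 -12/13 0; 0 0 1]
T2·T1 = [-36/13 -15/13 0; -10/13 24/13 0; 0 0 1]
T3·…·T1 = [-492/325 471/325 0; 794/325 528/325 0; 0 0 1]
T4·…·T1 = [-492/325 471/325 0; -794/325 -528/325 0; 0 0 1]
T5·…·T1 = [-492/325 471/325 5; -794/325 -528/325 -6; 0 0 1]
T6·…·T1 = [-492/325 471/325 5; -794/325 -528/325 -12; 0 0 1]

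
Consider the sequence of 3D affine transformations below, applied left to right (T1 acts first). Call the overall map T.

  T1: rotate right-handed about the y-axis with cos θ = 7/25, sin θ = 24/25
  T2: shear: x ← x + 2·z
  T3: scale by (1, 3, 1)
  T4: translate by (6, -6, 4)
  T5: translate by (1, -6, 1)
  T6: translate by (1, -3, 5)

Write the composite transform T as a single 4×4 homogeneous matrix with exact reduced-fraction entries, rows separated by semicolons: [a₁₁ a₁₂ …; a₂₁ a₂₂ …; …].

T1 = [7/25 0 24/25 0; 0 1 0 0; -24/25 0 7/25 0; 0 0 0 1]
T2·T1 = [-41/25 0 38/25 0; 0 1 0 0; -24/25 0 7/25 0; 0 0 0 1]
T3·…·T1 = [-41/25 0 38/25 0; 0 3 0 0; -24/25 0 7/25 0; 0 0 0 1]
T4·…·T1 = [-41/25 0 38/25 6; 0 3 0 -6; -24/25 0 7/25 4; 0 0 0 1]
T5·…·T1 = [-41/25 0 38/25 7; 0 3 0 -12; -24/25 0 7/25 5; 0 0 0 1]
T6·…·T1 = [-41/25 0 38/25 8; 0 3 0 -15; -24/25 0 7/25 10; 0 0 0 1]

T = [-41/25 0 38/25 8; 0 3 0 -15; -24/25 0 7/25 10; 0 0 0 1]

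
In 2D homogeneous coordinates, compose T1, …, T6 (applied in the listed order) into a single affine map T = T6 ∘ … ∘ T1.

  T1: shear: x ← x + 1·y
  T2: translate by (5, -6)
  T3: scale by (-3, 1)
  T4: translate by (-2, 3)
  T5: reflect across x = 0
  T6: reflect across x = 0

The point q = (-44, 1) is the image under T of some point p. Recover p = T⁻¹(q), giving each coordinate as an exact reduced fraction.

T1 = [1 1 0; 0 1 0; 0 0 1]
T2·T1 = [1 1 5; 0 1 -6; 0 0 1]
T3·…·T1 = [-3 -3 -15; 0 1 -6; 0 0 1]
T4·…·T1 = [-3 -3 -17; 0 1 -3; 0 0 1]
T5·…·T1 = [3 3 17; 0 1 -3; 0 0 1]
T6·…·T1 = [-3 -3 -17; 0 1 -3; 0 0 1]
det M = -3; M⁻¹ = [-1/3 -1 -26/3; 0 1 3; 0 0 1]
M⁻¹ · (-44, 1)ᵀ = (5, 4)ᵀ

p = (5, 4)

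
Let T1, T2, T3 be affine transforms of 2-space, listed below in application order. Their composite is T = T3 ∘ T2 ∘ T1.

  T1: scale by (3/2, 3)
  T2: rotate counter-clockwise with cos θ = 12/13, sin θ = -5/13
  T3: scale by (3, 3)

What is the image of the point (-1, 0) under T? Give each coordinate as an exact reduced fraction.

T1 scale by (3/2, 3): (-1, 0) → (-3/2, 0)
T2 rotate counter-clockwise with cos θ = 12/13, sin θ = -5/13: (-3/2, 0) → (-18/13, 15/26)
T3 scale by (3, 3): (-18/13, 15/26) → (-54/13, 45/26)

T(p) = (-54/13, 45/26)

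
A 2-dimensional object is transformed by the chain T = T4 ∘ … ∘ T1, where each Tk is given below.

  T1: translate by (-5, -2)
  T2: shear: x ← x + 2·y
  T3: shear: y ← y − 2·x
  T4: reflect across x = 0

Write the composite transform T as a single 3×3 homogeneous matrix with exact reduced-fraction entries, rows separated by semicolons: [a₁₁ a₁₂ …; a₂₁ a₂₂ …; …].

T1 = [1 0 -5; 0 1 -2; 0 0 1]
T2·T1 = [1 2 -9; 0 1 -2; 0 0 1]
T3·…·T1 = [1 2 -9; -2 -3 16; 0 0 1]
T4·…·T1 = [-1 -2 9; -2 -3 16; 0 0 1]

T = [-1 -2 9; -2 -3 16; 0 0 1]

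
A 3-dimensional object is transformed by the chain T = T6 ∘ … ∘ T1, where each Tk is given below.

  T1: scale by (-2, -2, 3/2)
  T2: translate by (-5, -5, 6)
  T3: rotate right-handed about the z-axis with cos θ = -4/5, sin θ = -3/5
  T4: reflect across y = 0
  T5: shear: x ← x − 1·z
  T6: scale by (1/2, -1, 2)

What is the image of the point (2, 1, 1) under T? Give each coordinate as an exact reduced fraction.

T1 scale by (-2, -2, 3/2): (2, 1, 1) → (-4, -2, 3/2)
T2 translate by (-5, -5, 6): (-4, -2, 3/2) → (-9, -7, 15/2)
T3 rotate right-handed about the z-axis with cos θ = -4/5, sin θ = -3/5: (-9, -7, 15/2) → (3, 11, 15/2)
T4 reflect across y = 0: (3, 11, 15/2) → (3, -11, 15/2)
T5 shear: x ← x − 1·z: (3, -11, 15/2) → (-9/2, -11, 15/2)
T6 scale by (1/2, -1, 2): (-9/2, -11, 15/2) → (-9/4, 11, 15)

T(p) = (-9/4, 11, 15)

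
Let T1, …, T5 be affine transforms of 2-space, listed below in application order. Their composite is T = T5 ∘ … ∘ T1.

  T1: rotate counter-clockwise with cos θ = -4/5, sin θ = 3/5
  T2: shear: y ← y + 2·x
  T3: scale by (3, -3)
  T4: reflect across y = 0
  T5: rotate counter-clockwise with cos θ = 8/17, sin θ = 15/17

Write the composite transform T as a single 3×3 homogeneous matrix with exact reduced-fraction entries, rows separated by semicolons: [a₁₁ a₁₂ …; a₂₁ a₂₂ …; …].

T = [129/85 378/85 0; -60/17 -75/17 0; 0 0 1]

T1 = [-4/5 -3/5 0; 3/5 -4/5 0; 0 0 1]
T2·T1 = [-4/5 -3/5 0; -1 -2 0; 0 0 1]
T3·…·T1 = [-12/5 -9/5 0; 3 6 0; 0 0 1]
T4·…·T1 = [-12/5 -9/5 0; -3 -6 0; 0 0 1]
T5·…·T1 = [129/85 378/85 0; -60/17 -75/17 0; 0 0 1]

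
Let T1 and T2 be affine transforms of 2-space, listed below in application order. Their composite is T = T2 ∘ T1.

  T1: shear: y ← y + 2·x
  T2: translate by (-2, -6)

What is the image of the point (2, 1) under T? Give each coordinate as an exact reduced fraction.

T1 shear: y ← y + 2·x: (2, 1) → (2, 5)
T2 translate by (-2, -6): (2, 5) → (0, -1)

T(p) = (0, -1)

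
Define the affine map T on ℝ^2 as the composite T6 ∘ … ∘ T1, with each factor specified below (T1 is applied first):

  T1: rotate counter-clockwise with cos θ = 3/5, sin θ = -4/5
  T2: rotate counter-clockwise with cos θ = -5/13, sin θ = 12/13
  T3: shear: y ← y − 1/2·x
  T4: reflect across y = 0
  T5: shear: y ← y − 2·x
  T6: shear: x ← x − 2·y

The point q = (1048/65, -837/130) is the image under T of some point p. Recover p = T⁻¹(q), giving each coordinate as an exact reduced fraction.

p = (3, -2)

T1 = [3/5 4/5 0; -4/5 3/5 0; 0 0 1]
T2·T1 = [33/65 -56/65 0; 56/65 33/65 0; 0 0 1]
T3·…·T1 = [33/65 -56/65 0; 79/130 61/65 0; 0 0 1]
T4·…·T1 = [33/65 -56/65 0; -79/130 -61/65 0; 0 0 1]
T5·…·T1 = [33/65 -56/65 0; -211/130 51/65 0; 0 0 1]
T6·…·T1 = [244/65 -158/65 0; -211/130 51/65 0; 0 0 1]
det M = -1; M⁻¹ = [-51/65 -158/65 0; -211/130 -244/65 0; 0 0 1]
M⁻¹ · (1048/65, -837/130)ᵀ = (3, -2)ᵀ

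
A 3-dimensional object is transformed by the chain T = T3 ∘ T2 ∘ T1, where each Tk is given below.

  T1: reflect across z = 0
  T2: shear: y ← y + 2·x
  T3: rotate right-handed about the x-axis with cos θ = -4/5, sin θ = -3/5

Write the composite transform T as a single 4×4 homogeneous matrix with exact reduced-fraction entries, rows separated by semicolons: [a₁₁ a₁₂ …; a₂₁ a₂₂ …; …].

T1 = [1 0 0 0; 0 1 0 0; 0 0 -1 0; 0 0 0 1]
T2·T1 = [1 0 0 0; 2 1 0 0; 0 0 -1 0; 0 0 0 1]
T3·…·T1 = [1 0 0 0; -8/5 -4/5 -3/5 0; -6/5 -3/5 4/5 0; 0 0 0 1]

T = [1 0 0 0; -8/5 -4/5 -3/5 0; -6/5 -3/5 4/5 0; 0 0 0 1]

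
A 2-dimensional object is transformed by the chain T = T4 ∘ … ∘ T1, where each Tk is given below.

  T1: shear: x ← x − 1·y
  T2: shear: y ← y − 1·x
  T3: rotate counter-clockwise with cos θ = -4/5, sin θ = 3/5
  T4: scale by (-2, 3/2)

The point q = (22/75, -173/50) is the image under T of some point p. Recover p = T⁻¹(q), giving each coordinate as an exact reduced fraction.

T1 = [1 -1 0; 0 1 0; 0 0 1]
T2·T1 = [1 -1 0; -1 2 0; 0 0 1]
T3·…·T1 = [-1/5 -2/5 0; 7/5 -11/5 0; 0 0 1]
T4·…·T1 = [2/5 4/5 0; 21/10 -33/10 0; 0 0 1]
det M = -3; M⁻¹ = [11/10 4/15 0; 7/10 -2/15 0; 0 0 1]
M⁻¹ · (22/75, -173/50)ᵀ = (-3/5, 2/3)ᵀ

p = (-3/5, 2/3)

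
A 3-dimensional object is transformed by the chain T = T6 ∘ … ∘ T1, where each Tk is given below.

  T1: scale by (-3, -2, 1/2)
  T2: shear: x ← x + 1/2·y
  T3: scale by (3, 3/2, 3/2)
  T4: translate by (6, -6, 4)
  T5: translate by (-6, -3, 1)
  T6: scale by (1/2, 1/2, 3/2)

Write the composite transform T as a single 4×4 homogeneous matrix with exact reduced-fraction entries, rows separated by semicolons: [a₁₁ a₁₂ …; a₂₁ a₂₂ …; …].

T1 = [-3 0 0 0; 0 -2 0 0; 0 0 1/2 0; 0 0 0 1]
T2·T1 = [-3 -1 0 0; 0 -2 0 0; 0 0 1/2 0; 0 0 0 1]
T3·…·T1 = [-9 -3 0 0; 0 -3 0 0; 0 0 3/4 0; 0 0 0 1]
T4·…·T1 = [-9 -3 0 6; 0 -3 0 -6; 0 0 3/4 4; 0 0 0 1]
T5·…·T1 = [-9 -3 0 0; 0 -3 0 -9; 0 0 3/4 5; 0 0 0 1]
T6·…·T1 = [-9/2 -3/2 0 0; 0 -3/2 0 -9/2; 0 0 9/8 15/2; 0 0 0 1]

T = [-9/2 -3/2 0 0; 0 -3/2 0 -9/2; 0 0 9/8 15/2; 0 0 0 1]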